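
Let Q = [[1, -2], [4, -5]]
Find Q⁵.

tr Q = -4 and det Q = 3, so the characteristic polynomial is λ² − (-4)λ + (3) with roots -3 and -1.
Eigenvectors give P = [[-1, 1], [-2, 1]] with P⁻¹ = [[1, -1], [2, -1]], and Q = P·diag(-3, -1)·P⁻¹.
Then Q⁵ = P·diag(-243, -1)·P⁻¹ = [[243, -1], [486, -1]] · [[1, -1], [2, -1]] = [[241, -242], [484, -485]].

[[241, -242], [484, -485]]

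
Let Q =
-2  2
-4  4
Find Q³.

Q² = [[-4, 4], [-8, 8]]
Q³ = [[-8, 8], [-16, 16]]

[[-8, 8], [-16, 16]]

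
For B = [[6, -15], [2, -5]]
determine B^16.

B² = B (a projection; rank 1, trace 1), so B^16 = B.

[[6, -15], [2, -5]]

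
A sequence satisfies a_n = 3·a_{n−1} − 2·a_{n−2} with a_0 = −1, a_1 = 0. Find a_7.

With companion matrix A = [[3, −2], [1, 0]], [a_n, a_{n−1}]ᵀ = A·[a_{n−1}, a_{n−2}]ᵀ, so [a_7, a_6]ᵀ = A⁶·[a_1, a_0]ᵀ.
A⁶ = [[127, −126], [63, −62]], giving [a_7, a_6]ᵀ = [[126], [62]].

126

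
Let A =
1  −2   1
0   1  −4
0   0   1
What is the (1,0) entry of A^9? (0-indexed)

A = I + N where N = [[0, −2, 1], [0, 0, −4], [0, 0, 0]] is strictly upper-triangular, so N^3 = 0.
(I + N)^9 = I + 9·N + 36·N^2 = [[1, −18, 297], [0, 1, −36], [0, 0, 1]].

0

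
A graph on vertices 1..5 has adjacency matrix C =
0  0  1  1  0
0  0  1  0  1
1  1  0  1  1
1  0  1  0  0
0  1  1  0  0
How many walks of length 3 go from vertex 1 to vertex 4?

The number of length-3 walks from vertex 1 to vertex 4 is entry (1,4) of C³, where C is the adjacency matrix.
C² = [[2, 1, 1, 1, 1], [1, 2, 1, 1, 1], [1, 1, 4, 1, 1], [1, 1, 1, 2, 1], [1, 1, 1, 1, 2]]
C³ = [[2, 2, 5, 3, 2], [2, 2, 5, 2, 3], [5, 5, 4, 5, 5], [3, 2, 5, 2, 2], [2, 3, 5, 2, 2]]

3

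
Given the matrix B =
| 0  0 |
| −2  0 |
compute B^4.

[[0, 0], [0, 0]]

B is strictly triangular, hence nilpotent: B^2 = 0, so B^4 = 0.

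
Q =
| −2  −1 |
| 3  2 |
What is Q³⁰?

[[1, 0], [0, 1]]

Q² = I (check: tr Q = 0 and det Q = −1), so Q³⁰ = I since 30 is even.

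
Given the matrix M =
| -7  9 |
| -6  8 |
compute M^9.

[[-1027, 1539], [-1026, 1538]]

tr M = 1 and det M = -2, so the characteristic polynomial is λ² − (1)λ + (-2) with roots -1 and 2.
Eigenvectors give P = [[-3, -1], [-2, -1]] with P⁻¹ = [[-1, 1], [2, -3]], and M = P·diag(-1, 2)·P⁻¹.
Then M^9 = P·diag(-1, 512)·P⁻¹ = [[3, -512], [2, -512]] · [[-1, 1], [2, -3]] = [[-1027, 1539], [-1026, 1538]].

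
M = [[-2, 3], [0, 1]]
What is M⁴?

[[16, -15], [0, 1]]

M² = [[4, -3], [0, 1]]
M³ = [[-8, 9], [0, 1]]
M⁴ = [[16, -15], [0, 1]]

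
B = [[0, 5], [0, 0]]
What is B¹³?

[[0, 0], [0, 0]]

B is strictly triangular, hence nilpotent: B² = 0, so B¹³ = 0.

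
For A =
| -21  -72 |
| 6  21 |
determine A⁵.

tr A = 0 and det A = -9, so the characteristic polynomial is λ² − (0)λ + (-9) with roots -3 and 3.
Eigenvectors give P = [[4, -3], [-1, 1]] with P⁻¹ = [[1, 3], [1, 4]], and A = P·diag(-3, 3)·P⁻¹.
Then A⁵ = P·diag(-243, 243)·P⁻¹ = [[-972, -729], [243, 243]] · [[1, 3], [1, 4]] = [[-1701, -5832], [486, 1701]].

[[-1701, -5832], [486, 1701]]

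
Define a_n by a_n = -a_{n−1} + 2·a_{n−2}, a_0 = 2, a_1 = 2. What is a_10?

With companion matrix A = [[-1, 2], [1, 0]], [a_n, a_{n−1}]ᵀ = A·[a_{n−1}, a_{n−2}]ᵀ, so [a_10, a_9]ᵀ = A⁹·[a_1, a_0]ᵀ.
A⁹ = [[-341, 342], [171, -170]], giving [a_10, a_9]ᵀ = [[2], [2]].

2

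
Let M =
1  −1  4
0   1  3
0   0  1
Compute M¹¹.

[[1, −11, −121], [0, 1, 33], [0, 0, 1]]

M = I + N where N = [[0, −1, 4], [0, 0, 3], [0, 0, 0]] is strictly upper-triangular, so N³ = 0.
(I + N)¹¹ = I + 11·N + 55·N² = [[1, −11, −121], [0, 1, 33], [0, 0, 1]].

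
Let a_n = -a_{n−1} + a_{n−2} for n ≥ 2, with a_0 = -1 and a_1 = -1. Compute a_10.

With companion matrix T = [[-1, 1], [1, 0]], [a_n, a_{n−1}]ᵀ = T·[a_{n−1}, a_{n−2}]ᵀ, so [a_10, a_9]ᵀ = T⁹·[a_1, a_0]ᵀ.
T⁹ = [[-55, 34], [34, -21]], giving [a_10, a_9]ᵀ = [[21], [-13]].

21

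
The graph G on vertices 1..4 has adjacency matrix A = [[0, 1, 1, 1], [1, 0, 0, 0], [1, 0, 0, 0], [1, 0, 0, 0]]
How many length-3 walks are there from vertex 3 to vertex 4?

0

The number of length-3 walks from vertex 3 to vertex 4 is entry (3,4) of A³, where A is the adjacency matrix.
A² = [[3, 0, 0, 0], [0, 1, 1, 1], [0, 1, 1, 1], [0, 1, 1, 1]]
A³ = [[0, 3, 3, 3], [3, 0, 0, 0], [3, 0, 0, 0], [3, 0, 0, 0]]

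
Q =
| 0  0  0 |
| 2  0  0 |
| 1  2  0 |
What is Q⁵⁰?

Q is strictly triangular, hence nilpotent: Q³ = 0, so Q⁵⁰ = 0.

[[0, 0, 0], [0, 0, 0], [0, 0, 0]]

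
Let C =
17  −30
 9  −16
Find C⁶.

tr C = 1 and det C = −2, so the characteristic polynomial is λ² − (1)λ + (−2) with roots 2 and −1.
Eigenvectors give P = [[2, −5], [1, −3]] with P⁻¹ = [[3, −5], [1, −2]], and C = P·diag(2, −1)·P⁻¹.
Then C⁶ = P·diag(64, 1)·P⁻¹ = [[128, −5], [64, −3]] · [[3, −5], [1, −2]] = [[379, −630], [189, −314]].

[[379, −630], [189, −314]]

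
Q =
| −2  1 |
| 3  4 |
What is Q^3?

Q^2 = [[7, 2], [6, 19]]
Q^3 = [[−8, 15], [45, 82]]

[[−8, 15], [45, 82]]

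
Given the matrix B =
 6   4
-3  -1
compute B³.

tr B = 5 and det B = 6, so the characteristic polynomial is λ² − (5)λ + (6) with roots 2 and 3.
Eigenvectors give P = [[-1, 4], [1, -3]] with P⁻¹ = [[3, 4], [1, 1]], and B = P·diag(2, 3)·P⁻¹.
Then B³ = P·diag(8, 27)·P⁻¹ = [[-8, 108], [8, -81]] · [[3, 4], [1, 1]] = [[84, 76], [-57, -49]].

[[84, 76], [-57, -49]]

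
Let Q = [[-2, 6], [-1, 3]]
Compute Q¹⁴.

Q² = Q (a projection; rank 1, trace 1), so Q¹⁴ = Q.

[[-2, 6], [-1, 3]]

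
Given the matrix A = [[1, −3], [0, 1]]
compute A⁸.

A = I + N where N = [[0, −3], [0, 0]] is strictly upper-triangular, so N² = 0.
(I + N)⁸ = I + 8·N = [[1, −24], [0, 1]].

[[1, −24], [0, 1]]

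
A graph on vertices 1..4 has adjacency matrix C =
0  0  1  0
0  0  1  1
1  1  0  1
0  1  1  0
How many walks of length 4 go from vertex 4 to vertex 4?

The number of length-4 walks from vertex 4 to vertex 4 is entry (4,4) of C^4, where C is the adjacency matrix.
C^2 = [[1, 1, 0, 1], [1, 2, 1, 1], [0, 1, 3, 1], [1, 1, 1, 2]]
C^3 = [[0, 1, 3, 1], [1, 2, 4, 3], [3, 4, 2, 4], [1, 3, 4, 2]]
C^4 = [[3, 4, 2, 4], [4, 7, 6, 6], [2, 6, 11, 6], [4, 6, 6, 7]]

7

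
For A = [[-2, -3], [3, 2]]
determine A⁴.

[[25, 0], [0, 25]]

A² = [[-5, 0], [0, -5]]
A³ = [[10, 15], [-15, -10]]
A⁴ = [[25, 0], [0, 25]]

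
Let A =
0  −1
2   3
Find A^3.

[[−6, −7], [14, 15]]

tr A = 3 and det A = 2, so the characteristic polynomial is λ² − (3)λ + (2) with roots 1 and 2.
Eigenvectors give P = [[−1, −1], [1, 2]] with P⁻¹ = [[−2, −1], [1, 1]], and A = P·diag(1, 2)·P⁻¹.
Then A^3 = P·diag(1, 8)·P⁻¹ = [[−1, −8], [1, 16]] · [[−2, −1], [1, 1]] = [[−6, −7], [14, 15]].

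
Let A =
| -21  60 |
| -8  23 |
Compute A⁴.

tr A = 2 and det A = -3, so the characteristic polynomial is λ² − (2)λ + (-3) with roots 3 and -1.
Eigenvectors give P = [[-5, -3], [-2, -1]] with P⁻¹ = [[1, -3], [-2, 5]], and A = P·diag(3, -1)·P⁻¹.
Then A⁴ = P·diag(81, 1)·P⁻¹ = [[-405, -3], [-162, -1]] · [[1, -3], [-2, 5]] = [[-399, 1200], [-160, 481]].

[[-399, 1200], [-160, 481]]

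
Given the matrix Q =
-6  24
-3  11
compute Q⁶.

[[-5256, 15960], [-1995, 6049]]

tr Q = 5 and det Q = 6, so the characteristic polynomial is λ² − (5)λ + (6) with roots 2 and 3.
Eigenvectors give P = [[3, -8], [1, -3]] with P⁻¹ = [[3, -8], [1, -3]], and Q = P·diag(2, 3)·P⁻¹.
Then Q⁶ = P·diag(64, 729)·P⁻¹ = [[192, -5832], [64, -2187]] · [[3, -8], [1, -3]] = [[-5256, 15960], [-1995, 6049]].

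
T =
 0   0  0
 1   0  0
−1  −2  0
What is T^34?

T is strictly triangular, hence nilpotent: T^3 = 0, so T^34 = 0.

[[0, 0, 0], [0, 0, 0], [0, 0, 0]]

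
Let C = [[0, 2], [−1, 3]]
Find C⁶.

[[−62, 126], [−63, 127]]

tr C = 3 and det C = 2, so the characteristic polynomial is λ² − (3)λ + (2) with roots 2 and 1.
Eigenvectors give P = [[1, 2], [1, 1]] with P⁻¹ = [[−1, 2], [1, −1]], and C = P·diag(2, 1)·P⁻¹.
Then C⁶ = P·diag(64, 1)·P⁻¹ = [[64, 2], [64, 1]] · [[−1, 2], [1, −1]] = [[−62, 126], [−63, 127]].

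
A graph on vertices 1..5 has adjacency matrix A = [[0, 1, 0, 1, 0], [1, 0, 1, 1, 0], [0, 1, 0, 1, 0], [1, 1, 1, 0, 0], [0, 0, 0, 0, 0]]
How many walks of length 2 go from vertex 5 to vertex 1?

The number of length-2 walks from vertex 5 to vertex 1 is entry (5,1) of A², where A is the adjacency matrix.
A² = [[2, 1, 2, 1, 0], [1, 3, 1, 2, 0], [2, 1, 2, 1, 0], [1, 2, 1, 3, 0], [0, 0, 0, 0, 0]]

0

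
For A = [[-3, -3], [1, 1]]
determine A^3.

A^2 = [[6, 6], [-2, -2]]
A^3 = [[-12, -12], [4, 4]]

[[-12, -12], [4, 4]]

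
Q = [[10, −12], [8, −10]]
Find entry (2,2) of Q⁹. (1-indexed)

−2560

tr Q = 0 and det Q = −4, so the characteristic polynomial is λ² − (0)λ + (−4) with roots −2 and 2.
Eigenvectors give P = [[1, 3], [1, 2]] with P⁻¹ = [[−2, 3], [1, −1]], and Q = P·diag(−2, 2)·P⁻¹.
Then Q⁹ = P·diag(−512, 512)·P⁻¹ = [[−512, 1536], [−512, 1024]] · [[−2, 3], [1, −1]] = [[2560, −3072], [2048, −2560]].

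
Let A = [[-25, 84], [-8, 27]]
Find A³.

[[-169, 588], [-56, 195]]

tr A = 2 and det A = -3, so the characteristic polynomial is λ² − (2)λ + (-3) with roots 3 and -1.
Eigenvectors give P = [[3, 7], [1, 2]] with P⁻¹ = [[-2, 7], [1, -3]], and A = P·diag(3, -1)·P⁻¹.
Then A³ = P·diag(27, -1)·P⁻¹ = [[81, -7], [27, -2]] · [[-2, 7], [1, -3]] = [[-169, 588], [-56, 195]].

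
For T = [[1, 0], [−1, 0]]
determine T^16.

[[1, 0], [−1, 0]]

T² = T (a projection; rank 1, trace 1), so T^16 = T.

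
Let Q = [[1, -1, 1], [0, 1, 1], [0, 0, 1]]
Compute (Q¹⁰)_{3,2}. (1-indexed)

Q = I + N where N = [[0, -1, 1], [0, 0, 1], [0, 0, 0]] is strictly upper-triangular, so N³ = 0.
(I + N)¹⁰ = I + 10·N + 45·N² = [[1, -10, -35], [0, 1, 10], [0, 0, 1]].

0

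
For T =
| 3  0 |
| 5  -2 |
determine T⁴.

tr T = 1 and det T = -6, so the characteristic polynomial is λ² − (1)λ + (-6) with roots -2 and 3.
Eigenvectors give P = [[0, 1], [-1, 1]] with P⁻¹ = [[1, -1], [1, 0]], and T = P·diag(-2, 3)·P⁻¹.
Then T⁴ = P·diag(16, 81)·P⁻¹ = [[0, 81], [-16, 81]] · [[1, -1], [1, 0]] = [[81, 0], [65, 16]].

[[81, 0], [65, 16]]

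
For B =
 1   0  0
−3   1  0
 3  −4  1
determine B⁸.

B = I + N where N = [[0, 0, 0], [−3, 0, 0], [3, −4, 0]] is strictly lower-triangular, so N³ = 0.
(I + N)⁸ = I + 8·N + 28·N² = [[1, 0, 0], [−24, 1, 0], [360, −32, 1]].

[[1, 0, 0], [−24, 1, 0], [360, −32, 1]]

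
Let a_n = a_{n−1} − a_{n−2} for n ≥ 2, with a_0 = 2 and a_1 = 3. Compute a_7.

With companion matrix M = [[1, −1], [1, 0]], [a_n, a_{n−1}]ᵀ = M·[a_{n−1}, a_{n−2}]ᵀ, so [a_7, a_6]ᵀ = M⁶·[a_1, a_0]ᵀ.
M⁶ = [[1, 0], [0, 1]], giving [a_7, a_6]ᵀ = [[3], [2]].

3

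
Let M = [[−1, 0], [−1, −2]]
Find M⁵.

[[−1, 0], [−31, −32]]

tr M = −3 and det M = 2, so the characteristic polynomial is λ² − (−3)λ + (2) with roots −2 and −1.
Eigenvectors give P = [[0, 1], [1, −1]] with P⁻¹ = [[1, 1], [1, 0]], and M = P·diag(−2, −1)·P⁻¹.
Then M⁵ = P·diag(−32, −1)·P⁻¹ = [[0, −1], [−32, 1]] · [[1, 1], [1, 0]] = [[−1, 0], [−31, −32]].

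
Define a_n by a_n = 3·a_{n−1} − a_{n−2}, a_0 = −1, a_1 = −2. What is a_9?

−4181

With companion matrix C = [[3, −1], [1, 0]], [a_n, a_{n−1}]ᵀ = C·[a_{n−1}, a_{n−2}]ᵀ, so [a_9, a_8]ᵀ = C⁸·[a_1, a_0]ᵀ.
C⁸ = [[2584, −987], [987, −377]], giving [a_9, a_8]ᵀ = [[−4181], [−1597]].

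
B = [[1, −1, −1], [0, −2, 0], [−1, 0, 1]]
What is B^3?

[[4, −4, −4], [0, −8, 0], [−4, 0, 4]]

B^2 = [[2, 1, −2], [0, 4, 0], [−2, 1, 2]]
B^3 = [[4, −4, −4], [0, −8, 0], [−4, 0, 4]]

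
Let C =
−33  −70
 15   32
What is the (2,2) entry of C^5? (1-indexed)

tr C = −1 and det C = −6, so the characteristic polynomial is λ² − (−1)λ + (−6) with roots −3 and 2.
Eigenvectors give P = [[7, −2], [−3, 1]] with P⁻¹ = [[1, 2], [3, 7]], and C = P·diag(−3, 2)·P⁻¹.
Then C^5 = P·diag(−243, 32)·P⁻¹ = [[−1701, −64], [729, 32]] · [[1, 2], [3, 7]] = [[−1893, −3850], [825, 1682]].

1682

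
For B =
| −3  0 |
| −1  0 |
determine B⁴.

[[81, 0], [27, 0]]

B² = [[9, 0], [3, 0]]
B³ = [[−27, 0], [−9, 0]]
B⁴ = [[81, 0], [27, 0]]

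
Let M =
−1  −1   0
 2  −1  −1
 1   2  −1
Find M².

[[−1, 2, 1], [−5, −3, 2], [2, −5, −1]]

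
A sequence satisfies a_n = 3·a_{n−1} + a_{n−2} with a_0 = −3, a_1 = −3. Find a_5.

−426

With companion matrix M = [[3, 1], [1, 0]], [a_n, a_{n−1}]ᵀ = M·[a_{n−1}, a_{n−2}]ᵀ, so [a_5, a_4]ᵀ = M⁴·[a_1, a_0]ᵀ.
M⁴ = [[109, 33], [33, 10]], giving [a_5, a_4]ᵀ = [[−426], [−129]].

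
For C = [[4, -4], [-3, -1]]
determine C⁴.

C² = [[28, -12], [-9, 13]]
C³ = [[148, -100], [-75, 23]]
C⁴ = [[892, -492], [-369, 277]]

[[892, -492], [-369, 277]]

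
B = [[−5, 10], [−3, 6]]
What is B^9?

[[−5, 10], [−3, 6]]

B² = B (a projection; rank 1, trace 1), so B^9 = B.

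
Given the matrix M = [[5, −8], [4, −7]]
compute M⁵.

[[245, −488], [244, −487]]

tr M = −2 and det M = −3, so the characteristic polynomial is λ² − (−2)λ + (−3) with roots 1 and −3.
Eigenvectors give P = [[−2, −1], [−1, −1]] with P⁻¹ = [[−1, 1], [1, −2]], and M = P·diag(1, −3)·P⁻¹.
Then M⁵ = P·diag(1, −243)·P⁻¹ = [[−2, 243], [−1, 243]] · [[−1, 1], [1, −2]] = [[245, −488], [244, −487]].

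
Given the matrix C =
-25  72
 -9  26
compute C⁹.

[[-4105, 12312], [-1539, 4616]]

tr C = 1 and det C = -2, so the characteristic polynomial is λ² − (1)λ + (-2) with roots -1 and 2.
Eigenvectors give P = [[3, -8], [1, -3]] with P⁻¹ = [[3, -8], [1, -3]], and C = P·diag(-1, 2)·P⁻¹.
Then C⁹ = P·diag(-1, 512)·P⁻¹ = [[-3, -4096], [-1, -1536]] · [[3, -8], [1, -3]] = [[-4105, 12312], [-1539, 4616]].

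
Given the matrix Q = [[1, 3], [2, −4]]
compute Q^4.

[[103, −261], [−174, 538]]

Q^2 = [[7, −9], [−6, 22]]
Q^3 = [[−11, 57], [38, −106]]
Q^4 = [[103, −261], [−174, 538]]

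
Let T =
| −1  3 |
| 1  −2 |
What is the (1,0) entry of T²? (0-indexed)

−3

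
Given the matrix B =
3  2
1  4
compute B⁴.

[[219, 406], [203, 422]]

B² = [[11, 14], [7, 18]]
B³ = [[47, 78], [39, 86]]
B⁴ = [[219, 406], [203, 422]]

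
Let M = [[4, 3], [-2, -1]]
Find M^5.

[[94, 93], [-62, -61]]

tr M = 3 and det M = 2, so the characteristic polynomial is λ² − (3)λ + (2) with roots 2 and 1.
Eigenvectors give P = [[3, -1], [-2, 1]] with P⁻¹ = [[1, 1], [2, 3]], and M = P·diag(2, 1)·P⁻¹.
Then M^5 = P·diag(32, 1)·P⁻¹ = [[96, -1], [-64, 1]] · [[1, 1], [2, 3]] = [[94, 93], [-62, -61]].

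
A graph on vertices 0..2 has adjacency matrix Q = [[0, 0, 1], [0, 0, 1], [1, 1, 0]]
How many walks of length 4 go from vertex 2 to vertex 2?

The number of length-4 walks from vertex 2 to vertex 2 is entry (2,2) of Q^4, where Q is the adjacency matrix.
Q^2 = [[1, 1, 0], [1, 1, 0], [0, 0, 2]]
Q^3 = [[0, 0, 2], [0, 0, 2], [2, 2, 0]]
Q^4 = [[2, 2, 0], [2, 2, 0], [0, 0, 4]]

4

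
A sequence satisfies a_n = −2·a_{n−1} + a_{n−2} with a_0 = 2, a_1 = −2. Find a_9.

With companion matrix C = [[−2, 1], [1, 0]], [a_n, a_{n−1}]ᵀ = C·[a_{n−1}, a_{n−2}]ᵀ, so [a_9, a_8]ᵀ = C⁸·[a_1, a_0]ᵀ.
C⁸ = [[985, −408], [−408, 169]], giving [a_9, a_8]ᵀ = [[−2786], [1154]].

−2786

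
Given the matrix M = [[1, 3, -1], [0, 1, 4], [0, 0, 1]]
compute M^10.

M = I + N where N = [[0, 3, -1], [0, 0, 4], [0, 0, 0]] is strictly upper-triangular, so N^3 = 0.
(I + N)^10 = I + 10·N + 45·N^2 = [[1, 30, 530], [0, 1, 40], [0, 0, 1]].

[[1, 30, 530], [0, 1, 40], [0, 0, 1]]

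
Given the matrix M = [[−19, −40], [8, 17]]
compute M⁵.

[[−1219, −2440], [488, 977]]

tr M = −2 and det M = −3, so the characteristic polynomial is λ² − (−2)λ + (−3) with roots −3 and 1.
Eigenvectors give P = [[5, −2], [−2, 1]] with P⁻¹ = [[1, 2], [2, 5]], and M = P·diag(−3, 1)·P⁻¹.
Then M⁵ = P·diag(−243, 1)·P⁻¹ = [[−1215, −2], [486, 1]] · [[1, 2], [2, 5]] = [[−1219, −2440], [488, 977]].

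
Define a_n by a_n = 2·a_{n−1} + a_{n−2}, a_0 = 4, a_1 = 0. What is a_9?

1632

With companion matrix Q = [[2, 1], [1, 0]], [a_n, a_{n−1}]ᵀ = Q·[a_{n−1}, a_{n−2}]ᵀ, so [a_9, a_8]ᵀ = Q⁸·[a_1, a_0]ᵀ.
Q⁸ = [[985, 408], [408, 169]], giving [a_9, a_8]ᵀ = [[1632], [676]].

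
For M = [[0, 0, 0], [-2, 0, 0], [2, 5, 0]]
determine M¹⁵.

[[0, 0, 0], [0, 0, 0], [0, 0, 0]]

M is strictly triangular, hence nilpotent: M³ = 0, so M¹⁵ = 0.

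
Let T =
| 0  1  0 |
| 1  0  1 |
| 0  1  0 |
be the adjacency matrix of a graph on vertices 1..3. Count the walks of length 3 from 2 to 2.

The number of length-3 walks from vertex 2 to vertex 2 is entry (2,2) of T³, where T is the adjacency matrix.
T² = [[1, 0, 1], [0, 2, 0], [1, 0, 1]]
T³ = [[0, 2, 0], [2, 0, 2], [0, 2, 0]]

0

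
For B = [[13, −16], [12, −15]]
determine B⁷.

tr B = −2 and det B = −3, so the characteristic polynomial is λ² − (−2)λ + (−3) with roots 1 and −3.
Eigenvectors give P = [[4, 1], [3, 1]] with P⁻¹ = [[1, −1], [−3, 4]], and B = P·diag(1, −3)·P⁻¹.
Then B⁷ = P·diag(1, −2187)·P⁻¹ = [[4, −2187], [3, −2187]] · [[1, −1], [−3, 4]] = [[6565, −8752], [6564, −8751]].

[[6565, −8752], [6564, −8751]]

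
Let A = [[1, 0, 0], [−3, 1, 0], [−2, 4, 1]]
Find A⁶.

A = I + N where N = [[0, 0, 0], [−3, 0, 0], [−2, 4, 0]] is strictly lower-triangular, so N³ = 0.
(I + N)⁶ = I + 6·N + 15·N² = [[1, 0, 0], [−18, 1, 0], [−192, 24, 1]].

[[1, 0, 0], [−18, 1, 0], [−192, 24, 1]]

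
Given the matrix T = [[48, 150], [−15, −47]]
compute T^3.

tr T = 1 and det T = −6, so the characteristic polynomial is λ² − (1)λ + (−6) with roots −2 and 3.
Eigenvectors give P = [[−3, 10], [1, −3]] with P⁻¹ = [[3, 10], [1, 3]], and T = P·diag(−2, 3)·P⁻¹.
Then T^3 = P·diag(−8, 27)·P⁻¹ = [[24, 270], [−8, −81]] · [[3, 10], [1, 3]] = [[342, 1050], [−105, −323]].

[[342, 1050], [−105, −323]]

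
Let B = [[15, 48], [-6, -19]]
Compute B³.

[[207, 624], [-78, -235]]

tr B = -4 and det B = 3, so the characteristic polynomial is λ² − (-4)λ + (3) with roots -1 and -3.
Eigenvectors give P = [[-3, -8], [1, 3]] with P⁻¹ = [[-3, -8], [1, 3]], and B = P·diag(-1, -3)·P⁻¹.
Then B³ = P·diag(-1, -27)·P⁻¹ = [[3, 216], [-1, -81]] · [[-3, -8], [1, 3]] = [[207, 624], [-78, -235]].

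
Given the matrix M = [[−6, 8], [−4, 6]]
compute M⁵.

tr M = 0 and det M = −4, so the characteristic polynomial is λ² − (0)λ + (−4) with roots −2 and 2.
Eigenvectors give P = [[2, −1], [1, −1]] with P⁻¹ = [[1, −1], [1, −2]], and M = P·diag(−2, 2)·P⁻¹.
Then M⁵ = P·diag(−32, 32)·P⁻¹ = [[−64, −32], [−32, −32]] · [[1, −1], [1, −2]] = [[−96, 128], [−64, 96]].

[[−96, 128], [−64, 96]]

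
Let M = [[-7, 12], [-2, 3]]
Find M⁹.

[[-59047, 118092], [-19682, 39363]]

tr M = -4 and det M = 3, so the characteristic polynomial is λ² − (-4)λ + (3) with roots -3 and -1.
Eigenvectors give P = [[-3, -2], [-1, -1]] with P⁻¹ = [[-1, 2], [1, -3]], and M = P·diag(-3, -1)·P⁻¹.
Then M⁹ = P·diag(-19683, -1)·P⁻¹ = [[59049, 2], [19683, 1]] · [[-1, 2], [1, -3]] = [[-59047, 118092], [-19682, 39363]].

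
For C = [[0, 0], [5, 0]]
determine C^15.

C is strictly triangular, hence nilpotent: C^2 = 0, so C^15 = 0.

[[0, 0], [0, 0]]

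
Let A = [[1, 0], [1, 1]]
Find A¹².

A = I + N where N = [[0, 0], [1, 0]] is strictly lower-triangular, so N² = 0.
(I + N)¹² = I + 12·N = [[1, 0], [12, 1]].

[[1, 0], [12, 1]]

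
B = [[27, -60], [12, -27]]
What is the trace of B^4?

162

tr B = 0 and det B = -9, so the characteristic polynomial is λ² − (0)λ + (-9) with roots 3 and -3.
Eigenvectors give P = [[5, -2], [2, -1]] with P⁻¹ = [[1, -2], [2, -5]], and B = P·diag(3, -3)·P⁻¹.
Then B^4 = P·diag(81, 81)·P⁻¹ = [[405, -162], [162, -81]] · [[1, -2], [2, -5]] = [[81, 0], [0, 81]].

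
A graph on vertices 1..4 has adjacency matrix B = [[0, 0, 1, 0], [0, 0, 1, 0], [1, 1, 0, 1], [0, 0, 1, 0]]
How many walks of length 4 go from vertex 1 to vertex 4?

3

The number of length-4 walks from vertex 1 to vertex 4 is entry (1,4) of B⁴, where B is the adjacency matrix.
B² = [[1, 1, 0, 1], [1, 1, 0, 1], [0, 0, 3, 0], [1, 1, 0, 1]]
B³ = [[0, 0, 3, 0], [0, 0, 3, 0], [3, 3, 0, 3], [0, 0, 3, 0]]
B⁴ = [[3, 3, 0, 3], [3, 3, 0, 3], [0, 0, 9, 0], [3, 3, 0, 3]]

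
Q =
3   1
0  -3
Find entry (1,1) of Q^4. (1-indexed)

Q^2 = [[9, 0], [0, 9]]
Q^3 = [[27, 9], [0, -27]]
Q^4 = [[81, 0], [0, 81]]

81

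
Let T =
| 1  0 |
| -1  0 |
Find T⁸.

T² = T (a projection; rank 1, trace 1), so T⁸ = T.

[[1, 0], [-1, 0]]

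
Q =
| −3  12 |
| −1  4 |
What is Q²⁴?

[[−3, 12], [−1, 4]]

Q² = Q (a projection; rank 1, trace 1), so Q²⁴ = Q.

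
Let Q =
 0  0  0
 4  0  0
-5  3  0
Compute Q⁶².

[[0, 0, 0], [0, 0, 0], [0, 0, 0]]

Q is strictly triangular, hence nilpotent: Q³ = 0, so Q⁶² = 0.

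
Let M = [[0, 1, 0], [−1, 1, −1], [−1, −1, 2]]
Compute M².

[[−1, 1, −1], [0, 1, −3], [−1, −4, 5]]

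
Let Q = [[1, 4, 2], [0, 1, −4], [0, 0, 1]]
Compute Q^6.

Q = I + N where N = [[0, 4, 2], [0, 0, −4], [0, 0, 0]] is strictly upper-triangular, so N^3 = 0.
(I + N)^6 = I + 6·N + 15·N^2 = [[1, 24, −228], [0, 1, −24], [0, 0, 1]].

[[1, 24, −228], [0, 1, −24], [0, 0, 1]]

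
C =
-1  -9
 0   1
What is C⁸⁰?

[[1, 0], [0, 1]]

C² = I (check: tr C = 0 and det C = -1), so C⁸⁰ = I since 80 is even.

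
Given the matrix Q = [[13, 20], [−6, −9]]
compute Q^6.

[[4369, 7280], [−2184, −3639]]

tr Q = 4 and det Q = 3, so the characteristic polynomial is λ² − (4)λ + (3) with roots 1 and 3.
Eigenvectors give P = [[−5, −2], [3, 1]] with P⁻¹ = [[1, 2], [−3, −5]], and Q = P·diag(1, 3)·P⁻¹.
Then Q^6 = P·diag(1, 729)·P⁻¹ = [[−5, −1458], [3, 729]] · [[1, 2], [−3, −5]] = [[4369, 7280], [−2184, −3639]].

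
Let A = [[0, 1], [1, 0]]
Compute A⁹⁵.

[[0, 1], [1, 0]]

A² = I (check: tr A = 0 and det A = -1), so A⁹⁵ = A since 95 is odd.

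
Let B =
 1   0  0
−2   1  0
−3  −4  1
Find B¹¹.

[[1, 0, 0], [−22, 1, 0], [407, −44, 1]]

B = I + N where N = [[0, 0, 0], [−2, 0, 0], [−3, −4, 0]] is strictly lower-triangular, so N³ = 0.
(I + N)¹¹ = I + 11·N + 55·N² = [[1, 0, 0], [−22, 1, 0], [407, −44, 1]].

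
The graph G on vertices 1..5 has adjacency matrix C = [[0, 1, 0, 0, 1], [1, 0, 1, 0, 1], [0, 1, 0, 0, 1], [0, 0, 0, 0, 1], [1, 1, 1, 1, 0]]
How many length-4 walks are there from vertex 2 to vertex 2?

16

The number of length-4 walks from vertex 2 to vertex 2 is entry (2,2) of C⁴, where C is the adjacency matrix.
C² = [[2, 1, 2, 1, 1], [1, 3, 1, 1, 2], [2, 1, 2, 1, 1], [1, 1, 1, 1, 0], [1, 2, 1, 0, 4]]
C³ = [[2, 5, 2, 1, 6], [5, 4, 5, 2, 6], [2, 5, 2, 1, 6], [1, 2, 1, 0, 4], [6, 6, 6, 4, 4]]
C⁴ = [[11, 10, 11, 6, 10], [10, 16, 10, 6, 16], [11, 10, 11, 6, 10], [6, 6, 6, 4, 4], [10, 16, 10, 4, 22]]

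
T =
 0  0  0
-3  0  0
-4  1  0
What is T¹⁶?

[[0, 0, 0], [0, 0, 0], [0, 0, 0]]

T is strictly triangular, hence nilpotent: T³ = 0, so T¹⁶ = 0.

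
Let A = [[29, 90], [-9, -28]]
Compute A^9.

tr A = 1 and det A = -2, so the characteristic polynomial is λ² − (1)λ + (-2) with roots 2 and -1.
Eigenvectors give P = [[10, -3], [-3, 1]] with P⁻¹ = [[1, 3], [3, 10]], and A = P·diag(2, -1)·P⁻¹.
Then A^9 = P·diag(512, -1)·P⁻¹ = [[5120, 3], [-1536, -1]] · [[1, 3], [3, 10]] = [[5129, 15390], [-1539, -4618]].

[[5129, 15390], [-1539, -4618]]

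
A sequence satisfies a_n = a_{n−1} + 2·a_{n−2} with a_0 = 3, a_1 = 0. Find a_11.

With companion matrix B = [[1, 2], [1, 0]], [a_n, a_{n−1}]ᵀ = B·[a_{n−1}, a_{n−2}]ᵀ, so [a_11, a_10]ᵀ = B¹⁰·[a_1, a_0]ᵀ.
B¹⁰ = [[683, 682], [341, 342]], giving [a_11, a_10]ᵀ = [[2046], [1026]].

2046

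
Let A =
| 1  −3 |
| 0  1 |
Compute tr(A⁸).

2

A = I + N where N = [[0, −3], [0, 0]] is strictly upper-triangular, so N² = 0.
(I + N)⁸ = I + 8·N = [[1, −24], [0, 1]].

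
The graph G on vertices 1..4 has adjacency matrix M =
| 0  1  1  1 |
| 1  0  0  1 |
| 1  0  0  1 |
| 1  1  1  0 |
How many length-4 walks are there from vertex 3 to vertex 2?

10

The number of length-4 walks from vertex 3 to vertex 2 is entry (3,2) of M⁴, where M is the adjacency matrix.
M² = [[3, 1, 1, 2], [1, 2, 2, 1], [1, 2, 2, 1], [2, 1, 1, 3]]
M³ = [[4, 5, 5, 5], [5, 2, 2, 5], [5, 2, 2, 5], [5, 5, 5, 4]]
M⁴ = [[15, 9, 9, 14], [9, 10, 10, 9], [9, 10, 10, 9], [14, 9, 9, 15]]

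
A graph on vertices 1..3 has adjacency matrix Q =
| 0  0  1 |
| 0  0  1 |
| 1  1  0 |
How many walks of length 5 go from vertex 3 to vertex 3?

The number of length-5 walks from vertex 3 to vertex 3 is entry (3,3) of Q⁵, where Q is the adjacency matrix.
Q² = [[1, 1, 0], [1, 1, 0], [0, 0, 2]]
Q³ = [[0, 0, 2], [0, 0, 2], [2, 2, 0]]
Q⁴ = [[2, 2, 0], [2, 2, 0], [0, 0, 4]]
Q⁵ = [[0, 0, 4], [0, 0, 4], [4, 4, 0]]

0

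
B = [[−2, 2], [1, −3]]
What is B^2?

[[6, −10], [−5, 11]]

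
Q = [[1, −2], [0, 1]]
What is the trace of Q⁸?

Q = I + N where N = [[0, −2], [0, 0]] is strictly upper-triangular, so N² = 0.
(I + N)⁸ = I + 8·N = [[1, −16], [0, 1]].

2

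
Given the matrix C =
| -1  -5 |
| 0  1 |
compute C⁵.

C² = I (check: tr C = 0 and det C = -1), so C⁵ = C since 5 is odd.

[[-1, -5], [0, 1]]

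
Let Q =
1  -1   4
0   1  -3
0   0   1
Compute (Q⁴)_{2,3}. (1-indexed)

-12

Q = I + N where N = [[0, -1, 4], [0, 0, -3], [0, 0, 0]] is strictly upper-triangular, so N³ = 0.
(I + N)⁴ = I + 4·N + 6·N² = [[1, -4, 34], [0, 1, -12], [0, 0, 1]].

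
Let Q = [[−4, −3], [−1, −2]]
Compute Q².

[[19, 18], [6, 7]]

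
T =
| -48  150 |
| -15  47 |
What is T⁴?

[[666, -1950], [195, -569]]

tr T = -1 and det T = -6, so the characteristic polynomial is λ² − (-1)λ + (-6) with roots 2 and -3.
Eigenvectors give P = [[3, -10], [1, -3]] with P⁻¹ = [[-3, 10], [-1, 3]], and T = P·diag(2, -3)·P⁻¹.
Then T⁴ = P·diag(16, 81)·P⁻¹ = [[48, -810], [16, -243]] · [[-3, 10], [-1, 3]] = [[666, -1950], [195, -569]].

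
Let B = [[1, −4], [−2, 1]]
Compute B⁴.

B² = [[9, −8], [−4, 9]]
B³ = [[25, −44], [−22, 25]]
B⁴ = [[113, −144], [−72, 113]]

[[113, −144], [−72, 113]]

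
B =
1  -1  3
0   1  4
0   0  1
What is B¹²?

[[1, -12, -228], [0, 1, 48], [0, 0, 1]]

B = I + N where N = [[0, -1, 3], [0, 0, 4], [0, 0, 0]] is strictly upper-triangular, so N³ = 0.
(I + N)¹² = I + 12·N + 66·N² = [[1, -12, -228], [0, 1, 48], [0, 0, 1]].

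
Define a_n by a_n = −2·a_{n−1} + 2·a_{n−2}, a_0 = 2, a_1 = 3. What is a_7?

With companion matrix B = [[−2, 2], [1, 0]], [a_n, a_{n−1}]ᵀ = B·[a_{n−1}, a_{n−2}]ᵀ, so [a_7, a_6]ᵀ = B⁶·[a_1, a_0]ᵀ.
B⁶ = [[328, −240], [−120, 88]], giving [a_7, a_6]ᵀ = [[504], [−184]].

504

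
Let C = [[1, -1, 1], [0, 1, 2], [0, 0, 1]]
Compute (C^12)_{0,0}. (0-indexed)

C = I + N where N = [[0, -1, 1], [0, 0, 2], [0, 0, 0]] is strictly upper-triangular, so N^3 = 0.
(I + N)^12 = I + 12·N + 66·N^2 = [[1, -12, -120], [0, 1, 24], [0, 0, 1]].

1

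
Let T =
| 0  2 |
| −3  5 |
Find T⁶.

tr T = 5 and det T = 6, so the characteristic polynomial is λ² − (5)λ + (6) with roots 3 and 2.
Eigenvectors give P = [[−2, −1], [−3, −1]] with P⁻¹ = [[1, −1], [−3, 2]], and T = P·diag(3, 2)·P⁻¹.
Then T⁶ = P·diag(729, 64)·P⁻¹ = [[−1458, −64], [−2187, −64]] · [[1, −1], [−3, 2]] = [[−1266, 1330], [−1995, 2059]].

[[−1266, 1330], [−1995, 2059]]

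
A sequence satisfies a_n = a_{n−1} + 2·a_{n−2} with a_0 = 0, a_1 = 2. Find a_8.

With companion matrix C = [[1, 2], [1, 0]], [a_n, a_{n−1}]ᵀ = C·[a_{n−1}, a_{n−2}]ᵀ, so [a_8, a_7]ᵀ = C⁷·[a_1, a_0]ᵀ.
C⁷ = [[85, 86], [43, 42]], giving [a_8, a_7]ᵀ = [[170], [86]].

170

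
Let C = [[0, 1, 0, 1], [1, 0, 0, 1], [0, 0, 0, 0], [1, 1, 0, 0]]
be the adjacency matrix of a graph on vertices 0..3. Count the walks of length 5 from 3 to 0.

11

The number of length-5 walks from vertex 3 to vertex 0 is entry (3,0) of C⁵, where C is the adjacency matrix.
C² = [[2, 1, 0, 1], [1, 2, 0, 1], [0, 0, 0, 0], [1, 1, 0, 2]]
C³ = [[2, 3, 0, 3], [3, 2, 0, 3], [0, 0, 0, 0], [3, 3, 0, 2]]
C⁴ = [[6, 5, 0, 5], [5, 6, 0, 5], [0, 0, 0, 0], [5, 5, 0, 6]]
C⁵ = [[10, 11, 0, 11], [11, 10, 0, 11], [0, 0, 0, 0], [11, 11, 0, 10]]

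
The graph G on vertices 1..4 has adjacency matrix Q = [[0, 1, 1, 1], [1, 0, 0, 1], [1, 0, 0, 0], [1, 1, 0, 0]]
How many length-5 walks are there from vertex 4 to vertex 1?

17

The number of length-5 walks from vertex 4 to vertex 1 is entry (4,1) of Q⁵, where Q is the adjacency matrix.
Q² = [[3, 1, 0, 1], [1, 2, 1, 1], [0, 1, 1, 1], [1, 1, 1, 2]]
Q³ = [[2, 4, 3, 4], [4, 2, 1, 3], [3, 1, 0, 1], [4, 3, 1, 2]]
Q⁴ = [[11, 6, 2, 6], [6, 7, 4, 6], [2, 4, 3, 4], [6, 6, 4, 7]]
Q⁵ = [[14, 17, 11, 17], [17, 12, 6, 13], [11, 6, 2, 6], [17, 13, 6, 12]]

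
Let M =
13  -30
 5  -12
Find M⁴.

tr M = 1 and det M = -6, so the characteristic polynomial is λ² − (1)λ + (-6) with roots -2 and 3.
Eigenvectors give P = [[-2, 3], [-1, 1]] with P⁻¹ = [[1, -3], [1, -2]], and M = P·diag(-2, 3)·P⁻¹.
Then M⁴ = P·diag(16, 81)·P⁻¹ = [[-32, 243], [-16, 81]] · [[1, -3], [1, -2]] = [[211, -390], [65, -114]].

[[211, -390], [65, -114]]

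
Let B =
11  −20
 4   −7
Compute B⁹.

[[98411, −196820], [39364, −78727]]

tr B = 4 and det B = 3, so the characteristic polynomial is λ² − (4)λ + (3) with roots 1 and 3.
Eigenvectors give P = [[2, 5], [1, 2]] with P⁻¹ = [[−2, 5], [1, −2]], and B = P·diag(1, 3)·P⁻¹.
Then B⁹ = P·diag(1, 19683)·P⁻¹ = [[2, 98415], [1, 39366]] · [[−2, 5], [1, −2]] = [[98411, −196820], [39364, −78727]].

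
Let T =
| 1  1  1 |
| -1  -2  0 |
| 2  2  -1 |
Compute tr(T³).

T² = [[2, 1, 0], [1, 3, -1], [-2, -4, 3]]
T³ = [[1, 0, 2], [-4, -7, 2], [8, 12, -5]]

-11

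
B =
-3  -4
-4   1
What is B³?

[[-107, -92], [-92, -15]]

B² = [[25, 8], [8, 17]]
B³ = [[-107, -92], [-92, -15]]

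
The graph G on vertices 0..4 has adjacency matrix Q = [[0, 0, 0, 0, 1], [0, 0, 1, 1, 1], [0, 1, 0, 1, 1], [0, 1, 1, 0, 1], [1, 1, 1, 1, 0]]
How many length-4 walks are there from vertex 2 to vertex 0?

The number of length-4 walks from vertex 2 to vertex 0 is entry (2,0) of Q⁴, where Q is the adjacency matrix.
Q² = [[1, 1, 1, 1, 0], [1, 3, 2, 2, 2], [1, 2, 3, 2, 2], [1, 2, 2, 3, 2], [0, 2, 2, 2, 4]]
Q³ = [[0, 2, 2, 2, 4], [2, 6, 7, 7, 8], [2, 7, 6, 7, 8], [2, 7, 7, 6, 8], [4, 8, 8, 8, 6]]
Q⁴ = [[4, 8, 8, 8, 6], [8, 22, 21, 21, 22], [8, 21, 22, 21, 22], [8, 21, 21, 22, 22], [6, 22, 22, 22, 28]]

8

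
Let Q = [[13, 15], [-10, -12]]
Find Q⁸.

tr Q = 1 and det Q = -6, so the characteristic polynomial is λ² − (1)λ + (-6) with roots -2 and 3.
Eigenvectors give P = [[-1, -3], [1, 2]] with P⁻¹ = [[2, 3], [-1, -1]], and Q = P·diag(-2, 3)·P⁻¹.
Then Q⁸ = P·diag(256, 6561)·P⁻¹ = [[-256, -19683], [256, 13122]] · [[2, 3], [-1, -1]] = [[19171, 18915], [-12610, -12354]].

[[19171, 18915], [-12610, -12354]]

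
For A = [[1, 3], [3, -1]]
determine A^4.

[[100, 0], [0, 100]]

A^2 = [[10, 0], [0, 10]]
A^3 = [[10, 30], [30, -10]]
A^4 = [[100, 0], [0, 100]]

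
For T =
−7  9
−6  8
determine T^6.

[[−125, 189], [−126, 190]]

tr T = 1 and det T = −2, so the characteristic polynomial is λ² − (1)λ + (−2) with roots −1 and 2.
Eigenvectors give P = [[−3, 1], [−2, 1]] with P⁻¹ = [[−1, 1], [−2, 3]], and T = P·diag(−1, 2)·P⁻¹.
Then T^6 = P·diag(1, 64)·P⁻¹ = [[−3, 64], [−2, 64]] · [[−1, 1], [−2, 3]] = [[−125, 189], [−126, 190]].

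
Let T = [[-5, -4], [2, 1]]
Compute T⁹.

tr T = -4 and det T = 3, so the characteristic polynomial is λ² − (-4)λ + (3) with roots -3 and -1.
Eigenvectors give P = [[2, -1], [-1, 1]] with P⁻¹ = [[1, 1], [1, 2]], and T = P·diag(-3, -1)·P⁻¹.
Then T⁹ = P·diag(-19683, -1)·P⁻¹ = [[-39366, 1], [19683, -1]] · [[1, 1], [1, 2]] = [[-39365, -39364], [19682, 19681]].

[[-39365, -39364], [19682, 19681]]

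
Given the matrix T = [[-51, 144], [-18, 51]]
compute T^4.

tr T = 0 and det T = -9, so the characteristic polynomial is λ² − (0)λ + (-9) with roots -3 and 3.
Eigenvectors give P = [[3, -8], [1, -3]] with P⁻¹ = [[3, -8], [1, -3]], and T = P·diag(-3, 3)·P⁻¹.
Then T^4 = P·diag(81, 81)·P⁻¹ = [[243, -648], [81, -243]] · [[3, -8], [1, -3]] = [[81, 0], [0, 81]].

[[81, 0], [0, 81]]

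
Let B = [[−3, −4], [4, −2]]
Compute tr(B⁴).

−607

B² = [[−7, 20], [−20, −12]]
B³ = [[101, −12], [12, 104]]
B⁴ = [[−351, −380], [380, −256]]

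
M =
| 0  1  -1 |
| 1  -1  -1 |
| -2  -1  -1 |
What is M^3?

[[0, 3, -3], [1, -3, -5], [-8, -3, -5]]

M^2 = [[3, 0, 0], [1, 3, 1], [1, 0, 4]]
M^3 = [[0, 3, -3], [1, -3, -5], [-8, -3, -5]]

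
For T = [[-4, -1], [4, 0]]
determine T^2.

[[12, 4], [-16, -4]]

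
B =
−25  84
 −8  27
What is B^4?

[[−479, 1680], [−160, 561]]

tr B = 2 and det B = −3, so the characteristic polynomial is λ² − (2)λ + (−3) with roots −1 and 3.
Eigenvectors give P = [[−7, −3], [−2, −1]] with P⁻¹ = [[−1, 3], [2, −7]], and B = P·diag(−1, 3)·P⁻¹.
Then B^4 = P·diag(1, 81)·P⁻¹ = [[−7, −243], [−2, −81]] · [[−1, 3], [2, −7]] = [[−479, 1680], [−160, 561]].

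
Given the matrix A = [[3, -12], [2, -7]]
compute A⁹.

tr A = -4 and det A = 3, so the characteristic polynomial is λ² − (-4)λ + (3) with roots -3 and -1.
Eigenvectors give P = [[2, -3], [1, -1]] with P⁻¹ = [[-1, 3], [-1, 2]], and A = P·diag(-3, -1)·P⁻¹.
Then A⁹ = P·diag(-19683, -1)·P⁻¹ = [[-39366, 3], [-19683, 1]] · [[-1, 3], [-1, 2]] = [[39363, -118092], [19682, -59047]].

[[39363, -118092], [19682, -59047]]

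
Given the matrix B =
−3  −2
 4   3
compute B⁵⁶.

[[1, 0], [0, 1]]

B² = I (check: tr B = 0 and det B = −1), so B⁵⁶ = I since 56 is even.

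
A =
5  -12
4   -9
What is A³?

[[77, -156], [52, -105]]

tr A = -4 and det A = 3, so the characteristic polynomial is λ² − (-4)λ + (3) with roots -1 and -3.
Eigenvectors give P = [[2, -3], [1, -2]] with P⁻¹ = [[2, -3], [1, -2]], and A = P·diag(-1, -3)·P⁻¹.
Then A³ = P·diag(-1, -27)·P⁻¹ = [[-2, 81], [-1, 54]] · [[2, -3], [1, -2]] = [[77, -156], [52, -105]].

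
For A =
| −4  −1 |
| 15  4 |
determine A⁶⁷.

[[−4, −1], [15, 4]]

A² = I (check: tr A = 0 and det A = −1), so A⁶⁷ = A since 67 is odd.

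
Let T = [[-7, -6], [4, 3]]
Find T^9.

tr T = -4 and det T = 3, so the characteristic polynomial is λ² − (-4)λ + (3) with roots -1 and -3.
Eigenvectors give P = [[-1, 3], [1, -2]] with P⁻¹ = [[2, 3], [1, 1]], and T = P·diag(-1, -3)·P⁻¹.
Then T^9 = P·diag(-1, -19683)·P⁻¹ = [[1, -59049], [-1, 39366]] · [[2, 3], [1, 1]] = [[-59047, -59046], [39364, 39363]].

[[-59047, -59046], [39364, 39363]]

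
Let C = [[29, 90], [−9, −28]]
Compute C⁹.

[[5129, 15390], [−1539, −4618]]

tr C = 1 and det C = −2, so the characteristic polynomial is λ² − (1)λ + (−2) with roots −1 and 2.
Eigenvectors give P = [[−3, 10], [1, −3]] with P⁻¹ = [[3, 10], [1, 3]], and C = P·diag(−1, 2)·P⁻¹.
Then C⁹ = P·diag(−1, 512)·P⁻¹ = [[3, 5120], [−1, −1536]] · [[3, 10], [1, 3]] = [[5129, 15390], [−1539, −4618]].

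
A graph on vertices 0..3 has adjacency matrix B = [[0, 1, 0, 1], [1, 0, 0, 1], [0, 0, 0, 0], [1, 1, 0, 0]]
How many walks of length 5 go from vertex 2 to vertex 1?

The number of length-5 walks from vertex 2 to vertex 1 is entry (2,1) of B⁵, where B is the adjacency matrix.
B² = [[2, 1, 0, 1], [1, 2, 0, 1], [0, 0, 0, 0], [1, 1, 0, 2]]
B³ = [[2, 3, 0, 3], [3, 2, 0, 3], [0, 0, 0, 0], [3, 3, 0, 2]]
B⁴ = [[6, 5, 0, 5], [5, 6, 0, 5], [0, 0, 0, 0], [5, 5, 0, 6]]
B⁵ = [[10, 11, 0, 11], [11, 10, 0, 11], [0, 0, 0, 0], [11, 11, 0, 10]]

0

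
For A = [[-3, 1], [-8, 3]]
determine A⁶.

[[1, 0], [0, 1]]

A² = I (check: tr A = 0 and det A = -1), so A⁶ = I since 6 is even.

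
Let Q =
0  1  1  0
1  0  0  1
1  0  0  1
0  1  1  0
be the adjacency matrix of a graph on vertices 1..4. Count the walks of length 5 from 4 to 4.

0

The number of length-5 walks from vertex 4 to vertex 4 is entry (4,4) of Q^5, where Q is the adjacency matrix.
Q^2 = [[2, 0, 0, 2], [0, 2, 2, 0], [0, 2, 2, 0], [2, 0, 0, 2]]
Q^3 = [[0, 4, 4, 0], [4, 0, 0, 4], [4, 0, 0, 4], [0, 4, 4, 0]]
Q^4 = [[8, 0, 0, 8], [0, 8, 8, 0], [0, 8, 8, 0], [8, 0, 0, 8]]
Q^5 = [[0, 16, 16, 0], [16, 0, 0, 16], [16, 0, 0, 16], [0, 16, 16, 0]]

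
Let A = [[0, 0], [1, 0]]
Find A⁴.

[[0, 0], [0, 0]]

A is strictly triangular, hence nilpotent: A² = 0, so A⁴ = 0.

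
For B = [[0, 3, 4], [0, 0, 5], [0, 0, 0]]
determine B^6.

[[0, 0, 0], [0, 0, 0], [0, 0, 0]]

B is strictly triangular, hence nilpotent: B^3 = 0, so B^6 = 0.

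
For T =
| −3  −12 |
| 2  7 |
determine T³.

[[−51, −156], [26, 79]]

tr T = 4 and det T = 3, so the characteristic polynomial is λ² − (4)λ + (3) with roots 1 and 3.
Eigenvectors give P = [[−3, 2], [1, −1]] with P⁻¹ = [[−1, −2], [−1, −3]], and T = P·diag(1, 3)·P⁻¹.
Then T³ = P·diag(1, 27)·P⁻¹ = [[−3, 54], [1, −27]] · [[−1, −2], [−1, −3]] = [[−51, −156], [26, 79]].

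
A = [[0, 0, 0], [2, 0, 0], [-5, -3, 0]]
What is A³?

[[0, 0, 0], [0, 0, 0], [0, 0, 0]]

A is strictly triangular, hence nilpotent: A³ = 0, so A³ = 0.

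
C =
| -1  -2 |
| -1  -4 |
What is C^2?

[[3, 10], [5, 18]]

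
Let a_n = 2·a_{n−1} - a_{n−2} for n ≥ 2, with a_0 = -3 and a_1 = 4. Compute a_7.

With companion matrix T = [[2, -1], [1, 0]], [a_n, a_{n−1}]ᵀ = T·[a_{n−1}, a_{n−2}]ᵀ, so [a_7, a_6]ᵀ = T⁶·[a_1, a_0]ᵀ.
T⁶ = [[7, -6], [6, -5]], giving [a_7, a_6]ᵀ = [[46], [39]].

46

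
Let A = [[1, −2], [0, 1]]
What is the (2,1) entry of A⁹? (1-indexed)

0

A = I + N where N = [[0, −2], [0, 0]] is strictly upper-triangular, so N² = 0.
(I + N)⁹ = I + 9·N = [[1, −18], [0, 1]].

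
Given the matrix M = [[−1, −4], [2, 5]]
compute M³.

tr M = 4 and det M = 3, so the characteristic polynomial is λ² − (4)λ + (3) with roots 3 and 1.
Eigenvectors give P = [[−1, −2], [1, 1]] with P⁻¹ = [[1, 2], [−1, −1]], and M = P·diag(3, 1)·P⁻¹.
Then M³ = P·diag(27, 1)·P⁻¹ = [[−27, −2], [27, 1]] · [[1, 2], [−1, −1]] = [[−25, −52], [26, 53]].

[[−25, −52], [26, 53]]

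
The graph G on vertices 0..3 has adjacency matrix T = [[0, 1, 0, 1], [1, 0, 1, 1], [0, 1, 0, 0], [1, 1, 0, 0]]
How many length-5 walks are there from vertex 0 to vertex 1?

17

The number of length-5 walks from vertex 0 to vertex 1 is entry (0,1) of T⁵, where T is the adjacency matrix.
T² = [[2, 1, 1, 1], [1, 3, 0, 1], [1, 0, 1, 1], [1, 1, 1, 2]]
T³ = [[2, 4, 1, 3], [4, 2, 3, 4], [1, 3, 0, 1], [3, 4, 1, 2]]
T⁴ = [[7, 6, 4, 6], [6, 11, 2, 6], [4, 2, 3, 4], [6, 6, 4, 7]]
T⁵ = [[12, 17, 6, 13], [17, 14, 11, 17], [6, 11, 2, 6], [13, 17, 6, 12]]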